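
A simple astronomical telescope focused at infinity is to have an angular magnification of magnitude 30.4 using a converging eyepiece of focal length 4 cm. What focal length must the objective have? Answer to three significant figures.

|M| = f_obj/|f_eye|, so f_obj = |M| x |f_eye| = 30.4 x 4 = 121.600 cm.

122 cm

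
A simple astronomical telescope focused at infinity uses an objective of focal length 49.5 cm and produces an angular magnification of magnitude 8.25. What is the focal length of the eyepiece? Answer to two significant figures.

6.0 cm

|M| = f_obj/f_eye, so f_eye = f_obj/|M| = 49.5/8.25 = 6.000 cm.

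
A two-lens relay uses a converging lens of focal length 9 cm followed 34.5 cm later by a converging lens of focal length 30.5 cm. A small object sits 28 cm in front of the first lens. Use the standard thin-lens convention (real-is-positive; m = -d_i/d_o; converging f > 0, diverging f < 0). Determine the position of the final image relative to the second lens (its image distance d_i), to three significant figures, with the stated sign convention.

-69.9 cm

Lens 1: 1/d_i1 = 1/f_1 - 1/d_o1 = 1/9 - 1/28 = 0.07540 cm^-1, so d_i1 = 13.263 cm.
That image sits 21.237 cm in front of the second lens, so d_o2 = 21.237 cm.
Lens 2: 1/d_i2 = 1/f_2 - 1/d_o2 = 1/30.5 - 1/(21.237) = -0.01430 cm^-1, so d_i2 = -69.925 cm.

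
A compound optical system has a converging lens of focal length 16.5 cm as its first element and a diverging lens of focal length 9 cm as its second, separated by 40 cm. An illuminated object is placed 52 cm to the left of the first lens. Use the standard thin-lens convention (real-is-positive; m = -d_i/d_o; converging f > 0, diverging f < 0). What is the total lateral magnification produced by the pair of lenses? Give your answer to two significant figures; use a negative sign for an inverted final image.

-0.17

Lens 1: 1/d_i1 = 1/f_1 - 1/d_o1 = 1/16.5 - 1/52 = 0.04138 cm^-1, so d_i1 = 24.169 cm.
m_1 = -(24.169)/52 = -0.4648.
That image sits 15.831 cm in front of the second lens, so d_o2 = 15.831 cm.
Lens 2: 1/d_i2 = 1/f_2 - 1/d_o2 = 1/(-9) - 1/(15.831) = -0.17428 cm^-1, so d_i2 = -5.738 cm.
m_2 = -(-5.738)/(15.831) = 0.3625.
Total m = m_1 x m_2 = (-0.4648)(0.3625) = -0.1685.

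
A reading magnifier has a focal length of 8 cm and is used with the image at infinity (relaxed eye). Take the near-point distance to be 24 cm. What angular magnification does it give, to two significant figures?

M = D/f = 24/8 = 3.000.

3.0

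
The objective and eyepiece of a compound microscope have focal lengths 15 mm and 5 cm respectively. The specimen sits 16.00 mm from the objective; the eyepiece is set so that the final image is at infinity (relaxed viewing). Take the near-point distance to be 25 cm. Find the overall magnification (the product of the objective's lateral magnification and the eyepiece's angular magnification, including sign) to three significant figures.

Convert to cm: f_obj = 15 mm = 1.5 cm; d_o = 16.00 mm = 1.60 cm.
Objective: 1/d_i = 1/f_obj - 1/d_o = 1/1.5 - 1/1.60 = 0.04167 cm^-1, so d_i = 24.000 cm.
m_obj = -d_i/d_o = -24.000/1.60 = -15.000.
Eyepiece angular magnification (image at infinity): M_eye = D/f_e = 25/5 = 5.000.
Overall M = m_obj x M_eye = (-15.000)(5.000) = -75.00.

-75.0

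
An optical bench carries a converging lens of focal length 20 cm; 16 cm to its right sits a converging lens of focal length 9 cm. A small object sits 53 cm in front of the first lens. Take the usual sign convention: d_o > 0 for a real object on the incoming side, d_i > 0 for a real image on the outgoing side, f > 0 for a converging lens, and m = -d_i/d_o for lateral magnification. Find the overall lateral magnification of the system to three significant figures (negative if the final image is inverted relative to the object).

-0.217

First lens: d_i1 = 1/(1/20 - 1/53) = 32.121 cm.
m_1 = -(32.121)/53 = -0.6061.
Since 32.121 cm > 16 cm, the first image lies past the second lens and serves as a virtual object: d_o2 = L - d_i1 = -16.121 cm.
Second lens: d_i2 = 1/(1/9 - 1/(-16.121)) = 5.776 cm.
m_2 = -(5.776)/(-16.121) = 0.3583.
Overall magnification: m = m_1 m_2 = -0.2171.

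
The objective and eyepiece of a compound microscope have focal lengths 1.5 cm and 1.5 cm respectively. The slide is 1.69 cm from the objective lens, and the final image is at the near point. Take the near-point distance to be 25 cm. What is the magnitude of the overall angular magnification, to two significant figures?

Objective: 1/d_i = 1/f_obj - 1/d_o = 1/1.5 - 1/1.69 = 0.07495 cm^-1, so d_i = 13.342 cm.
m_obj = -d_i/d_o = -13.342/1.69 = -7.895.
Eyepiece angular magnification (image at near point): M_eye = 1 + D/f_e = 1 + 25/1.5 = 17.667.
Overall M = m_obj x M_eye = (-7.895)(17.667) = -139.47.
|M| = 139.47.

140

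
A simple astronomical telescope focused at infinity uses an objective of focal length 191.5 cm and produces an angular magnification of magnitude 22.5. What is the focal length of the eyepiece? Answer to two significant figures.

|M| = f_obj/f_eye, so f_eye = f_obj/|M| = 191.5/22.5 = 8.511 cm.

8.5 cm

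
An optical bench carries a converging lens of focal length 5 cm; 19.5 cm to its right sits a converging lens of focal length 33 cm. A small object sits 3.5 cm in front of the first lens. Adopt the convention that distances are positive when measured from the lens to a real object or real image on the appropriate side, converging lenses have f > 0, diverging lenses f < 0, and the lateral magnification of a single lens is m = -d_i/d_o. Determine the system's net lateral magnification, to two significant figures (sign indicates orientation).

60

Applying the thin-lens equation to the first lens, 1/5 = 1/3.5 + 1/d_i1, which gives d_i1 = -11.667 cm.
Its lateral magnification is m_1 = -d_i1/d_o1 = -(-11.667)/3.5 = 3.3333.
The intermediate image is virtual, 11.667 cm to the left of lens 1, so d_o2 = L - d_i1 = 19.5 - (-11.667) = 31.167 cm.
Applying the thin-lens equation again with f_2 = 33 cm and d_o2 = 31.167 cm gives d_i2 = -561.000 cm.
m_2 = -(-561.000)/(31.167) = 18.0000.
The system's lateral magnification is m_1 m_2 = (3.3333)(18.0000) = 60.0000.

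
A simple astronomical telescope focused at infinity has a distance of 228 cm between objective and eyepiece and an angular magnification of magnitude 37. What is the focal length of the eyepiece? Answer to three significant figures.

In normal adjustment the tube length equals f_obj + f_eye and |M| = f_obj/f_eye.
So f_obj = 37 f_eye and 37 f_eye + f_eye = 228 cm, giving f_eye = 228/38 = 6.000 cm and f_obj = 222.000 cm.

6.00 cm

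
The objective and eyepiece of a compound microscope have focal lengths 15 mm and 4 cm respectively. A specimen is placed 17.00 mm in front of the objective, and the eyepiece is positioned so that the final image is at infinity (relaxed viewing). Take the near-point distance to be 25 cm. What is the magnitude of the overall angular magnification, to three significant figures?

Convert to cm: f_obj = 15 mm = 1.5 cm; d_o = 17.00 mm = 1.70 cm.
Objective: 1/d_i = 1/f_obj - 1/d_o = 1/1.5 - 1/1.70 = 0.07843 cm^-1, so d_i = 12.750 cm.
m_obj = -d_i/d_o = -12.750/1.70 = -7.500.
Eyepiece angular magnification (image at infinity): M_eye = D/f_e = 25/4 = 6.250.
Overall M = m_obj x M_eye = (-7.500)(6.250) = -46.88.
|M| = 46.88.

46.9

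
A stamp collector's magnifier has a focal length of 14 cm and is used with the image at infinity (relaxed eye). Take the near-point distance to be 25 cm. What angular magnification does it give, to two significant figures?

M = D/f = 25/14 = 1.786.

1.8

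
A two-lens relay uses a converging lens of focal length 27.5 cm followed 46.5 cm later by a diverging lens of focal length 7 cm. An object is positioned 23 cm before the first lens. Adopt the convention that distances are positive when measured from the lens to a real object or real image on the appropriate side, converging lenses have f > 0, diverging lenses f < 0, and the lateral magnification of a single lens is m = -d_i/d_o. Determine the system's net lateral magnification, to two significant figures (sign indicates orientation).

Lens 1: 1/d_i1 = 1/f_1 - 1/d_o1 = 1/27.5 - 1/23 = -0.00711 cm^-1, so d_i1 = -140.556 cm.
m_1 = -(-140.556)/23 = 6.1111.
With d_i1 < 0 the first image is virtual and lies on the object side; the object distance for lens 2 is d_o2 = 46.5 - (-140.556) = 187.056 cm.
Lens 2: 1/d_i2 = 1/f_2 - 1/d_o2 = 1/(-7) - 1/(187.056) = -0.14820 cm^-1, so d_i2 = -6.747 cm.
m_2 = -(-6.747)/(187.056) = 0.0361.
Overall magnification: m = m_1 m_2 = 0.2204.

0.22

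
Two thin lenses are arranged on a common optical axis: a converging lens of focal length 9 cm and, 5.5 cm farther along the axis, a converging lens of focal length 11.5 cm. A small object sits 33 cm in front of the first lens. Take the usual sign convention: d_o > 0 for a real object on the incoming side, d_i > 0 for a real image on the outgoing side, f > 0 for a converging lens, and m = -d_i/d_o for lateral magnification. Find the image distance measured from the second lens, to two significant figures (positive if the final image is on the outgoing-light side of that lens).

Applying the thin-lens equation to the first lens, 1/9 = 1/33 + 1/d_i1, which gives d_i1 = 12.375 cm.
This image would form 12.375 cm past lens 1, i.e. 6.875 cm beyond lens 2, so it is a virtual object for lens 2: d_o2 = 5.5 - 12.375 = -6.875 cm.
Applying the thin-lens equation again with f_2 = 11.5 cm and d_o2 = -6.875 cm gives d_i2 = 4.303 cm.

4.3 cm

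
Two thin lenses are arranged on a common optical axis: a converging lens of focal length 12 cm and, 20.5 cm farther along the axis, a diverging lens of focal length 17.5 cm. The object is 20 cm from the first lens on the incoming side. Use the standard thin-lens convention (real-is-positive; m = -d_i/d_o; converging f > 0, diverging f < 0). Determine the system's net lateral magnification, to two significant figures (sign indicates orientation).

First lens: d_i1 = 1/(1/12 - 1/20) = 30.000 cm.
m_1 = -(30.000)/20 = -1.5000.
This image would form 30.000 cm past lens 1, i.e. 9.500 cm beyond lens 2, so it is a virtual object for lens 2: d_o2 = 20.5 - 30.000 = -9.500 cm.
Second lens: d_i2 = 1/(1/(-17.5) - 1/(-9.500)) = 20.781 cm.
m_2 = -(20.781)/(-9.500) = 2.1875.
Overall magnification: m = m_1 m_2 = -3.2813.

-3.3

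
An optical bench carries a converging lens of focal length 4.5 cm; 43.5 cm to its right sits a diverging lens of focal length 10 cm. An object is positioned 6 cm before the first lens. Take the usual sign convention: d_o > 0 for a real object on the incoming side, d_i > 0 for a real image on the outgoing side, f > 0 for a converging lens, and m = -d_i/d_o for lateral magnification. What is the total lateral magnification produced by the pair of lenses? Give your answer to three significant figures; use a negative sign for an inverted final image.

Applying the thin-lens equation to the first lens, 1/4.5 = 1/6 + 1/d_i1, which gives d_i1 = 18.000 cm.
Its lateral magnification is m_1 = -d_i1/d_o1 = -(18.000)/6 = -3.0000.
That image sits 25.500 cm in front of the second lens, so d_o2 = 25.500 cm.
Applying the thin-lens equation again with f_2 = -10 cm and d_o2 = 25.500 cm gives d_i2 = -7.183 cm.
m_2 = -(-7.183)/(25.500) = 0.2817.
Total m = m_1 x m_2 = (-3.0000)(0.2817) = -0.8451.

-0.845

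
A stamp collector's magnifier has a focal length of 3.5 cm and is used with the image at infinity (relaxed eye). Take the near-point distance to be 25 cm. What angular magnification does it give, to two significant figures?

M = D/f = 25/3.5 = 7.143.

7.1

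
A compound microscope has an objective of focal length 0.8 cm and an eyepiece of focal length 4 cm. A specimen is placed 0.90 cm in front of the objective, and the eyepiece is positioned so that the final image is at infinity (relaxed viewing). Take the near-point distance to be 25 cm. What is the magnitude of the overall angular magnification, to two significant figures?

Objective: 1/d_i = 1/f_obj - 1/d_o = 1/0.8 - 1/0.90 = 0.13889 cm^-1, so d_i = 7.200 cm.
m_obj = -d_i/d_o = -7.200/0.90 = -8.000.
Eyepiece angular magnification (image at infinity): M_eye = D/f_e = 25/4 = 6.250.
Overall M = m_obj x M_eye = (-8.000)(6.250) = -50.00.
|M| = 50.00.

50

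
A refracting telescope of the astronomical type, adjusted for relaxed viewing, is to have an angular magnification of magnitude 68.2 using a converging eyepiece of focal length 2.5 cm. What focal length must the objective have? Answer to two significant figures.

|M| = f_obj/|f_eye|, so f_obj = |M| x |f_eye| = 68.2 x 2.5 = 170.500 cm.

170 cm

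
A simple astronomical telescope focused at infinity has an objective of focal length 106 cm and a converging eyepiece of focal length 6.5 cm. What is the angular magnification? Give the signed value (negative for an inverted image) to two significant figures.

M = -f_obj/f_eye = -106/(6.5) = -16.308.

-16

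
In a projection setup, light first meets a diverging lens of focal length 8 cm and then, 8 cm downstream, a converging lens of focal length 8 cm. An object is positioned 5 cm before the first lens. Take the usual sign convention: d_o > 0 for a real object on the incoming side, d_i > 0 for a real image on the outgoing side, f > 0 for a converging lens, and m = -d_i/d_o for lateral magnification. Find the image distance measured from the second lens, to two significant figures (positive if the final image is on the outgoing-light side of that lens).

29 cm

Lens 1: 1/d_i1 = 1/f_1 - 1/d_o1 = 1/(-8) - 1/5 = -0.32500 cm^-1, so d_i1 = -3.077 cm.
The intermediate image is virtual, 3.077 cm to the left of lens 1, so d_o2 = L - d_i1 = 8 - (-3.077) = 11.077 cm.
Lens 2: 1/d_i2 = 1/f_2 - 1/d_o2 = 1/8 - 1/(11.077) = 0.03472 cm^-1, so d_i2 = 28.800 cm.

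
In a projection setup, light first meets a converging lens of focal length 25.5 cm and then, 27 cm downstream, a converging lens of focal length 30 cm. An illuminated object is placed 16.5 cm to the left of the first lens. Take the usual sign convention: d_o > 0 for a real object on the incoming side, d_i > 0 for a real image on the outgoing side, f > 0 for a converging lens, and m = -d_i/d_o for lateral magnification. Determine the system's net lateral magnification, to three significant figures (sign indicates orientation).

-1.94

Applying the thin-lens equation to the first lens, 1/25.5 = 1/16.5 + 1/d_i1, which gives d_i1 = -46.750 cm.
Its lateral magnification is m_1 = -d_i1/d_o1 = -(-46.750)/16.5 = 2.8333.
With d_i1 < 0 the first image is virtual and lies on the object side; the object distance for lens 2 is d_o2 = 27 - (-46.750) = 73.750 cm.
Applying the thin-lens equation again with f_2 = 30 cm and d_o2 = 73.750 cm gives d_i2 = 50.571 cm.
m_2 = -(50.571)/(73.750) = -0.6857.
Overall magnification: m = m_1 m_2 = -1.9429.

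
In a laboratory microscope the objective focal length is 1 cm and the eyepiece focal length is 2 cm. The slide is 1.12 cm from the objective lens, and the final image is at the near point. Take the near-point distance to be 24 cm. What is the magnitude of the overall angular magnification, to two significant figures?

Objective: 1/d_i = 1/f_obj - 1/d_o = 1/1 - 1/1.12 = 0.10714 cm^-1, so d_i = 9.333 cm.
m_obj = -d_i/d_o = -9.333/1.12 = -8.333.
Eyepiece angular magnification (image at near point): M_eye = 1 + D/f_e = 1 + 24/2 = 13.000.
Overall M = m_obj x M_eye = (-8.333)(13.000) = -108.33.
|M| = 108.33.

110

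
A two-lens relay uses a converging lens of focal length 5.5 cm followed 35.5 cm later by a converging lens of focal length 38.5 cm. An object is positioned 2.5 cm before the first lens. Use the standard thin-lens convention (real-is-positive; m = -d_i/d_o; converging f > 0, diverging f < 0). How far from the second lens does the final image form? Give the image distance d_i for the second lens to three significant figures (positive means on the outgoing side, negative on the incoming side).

975 cm

Lens 1: 1/d_i1 = 1/f_1 - 1/d_o1 = 1/5.5 - 1/2.5 = -0.21818 cm^-1, so d_i1 = -4.583 cm.
The intermediate image is virtual, 4.583 cm to the left of lens 1, so d_o2 = L - d_i1 = 35.5 - (-4.583) = 40.083 cm.
Lens 2: 1/d_i2 = 1/f_2 - 1/d_o2 = 1/38.5 - 1/(40.083) = 0.00103 cm^-1, so d_i2 = 974.658 cm.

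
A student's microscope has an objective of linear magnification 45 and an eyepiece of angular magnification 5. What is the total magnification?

The overall magnification of a compound microscope is the product of the objective and eyepiece magnifications:
M = M_obj x M_eye = 45 x 5 = 225.

225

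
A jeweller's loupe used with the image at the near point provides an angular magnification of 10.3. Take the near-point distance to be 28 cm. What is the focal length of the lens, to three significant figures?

For the image at the near point, M = 1 + D/f.
f = D/(M - 1) = 28/(10.3 - 1) = 3.011 cm.

3.01 cm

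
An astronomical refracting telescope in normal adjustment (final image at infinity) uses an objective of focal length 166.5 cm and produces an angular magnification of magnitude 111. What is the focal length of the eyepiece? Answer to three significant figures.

1.50 cm

|M| = f_obj/f_eye, so f_eye = f_obj/|M| = 166.5/111.0 = 1.500 cm.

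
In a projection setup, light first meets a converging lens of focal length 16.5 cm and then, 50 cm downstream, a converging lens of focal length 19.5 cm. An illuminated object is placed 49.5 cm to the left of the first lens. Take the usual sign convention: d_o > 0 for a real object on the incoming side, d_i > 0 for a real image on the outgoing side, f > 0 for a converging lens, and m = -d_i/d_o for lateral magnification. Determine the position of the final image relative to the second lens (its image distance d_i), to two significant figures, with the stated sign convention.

Lens 1: 1/d_i1 = 1/f_1 - 1/d_o1 = 1/16.5 - 1/49.5 = 0.04040 cm^-1, so d_i1 = 24.750 cm.
That image sits 25.250 cm in front of the second lens, so d_o2 = 25.250 cm.
Lens 2: 1/d_i2 = 1/f_2 - 1/d_o2 = 1/19.5 - 1/(25.250) = 0.01168 cm^-1, so d_i2 = 85.630 cm.

86 cm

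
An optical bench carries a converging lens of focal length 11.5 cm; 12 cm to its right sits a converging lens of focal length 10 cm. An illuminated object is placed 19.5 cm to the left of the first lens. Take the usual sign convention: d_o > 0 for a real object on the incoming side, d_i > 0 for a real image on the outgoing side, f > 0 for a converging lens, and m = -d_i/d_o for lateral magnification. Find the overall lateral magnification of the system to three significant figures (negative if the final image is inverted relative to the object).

-0.552

Applying the thin-lens equation to the first lens, 1/11.5 = 1/19.5 + 1/d_i1, which gives d_i1 = 28.031 cm.
Its lateral magnification is m_1 = -d_i1/d_o1 = -(28.031)/19.5 = -1.4375.
Since 28.031 cm > 12 cm, the first image lies past the second lens and serves as a virtual object: d_o2 = L - d_i1 = -16.031 cm.
Applying the thin-lens equation again with f_2 = 10 cm and d_o2 = -16.031 cm gives d_i2 = 6.158 cm.
m_2 = -(6.158)/(-16.031) = 0.3842.
Total m = m_1 x m_2 = (-1.4375)(0.3842) = -0.5522.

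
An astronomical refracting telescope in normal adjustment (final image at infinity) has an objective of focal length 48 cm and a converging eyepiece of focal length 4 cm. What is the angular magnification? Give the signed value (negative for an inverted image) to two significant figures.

M = -f_obj/f_eye = -48/(4) = -12.000.

-12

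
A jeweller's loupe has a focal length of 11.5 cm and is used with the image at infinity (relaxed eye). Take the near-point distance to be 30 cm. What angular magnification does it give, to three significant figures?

M = D/f = 30/11.5 = 2.609.

2.61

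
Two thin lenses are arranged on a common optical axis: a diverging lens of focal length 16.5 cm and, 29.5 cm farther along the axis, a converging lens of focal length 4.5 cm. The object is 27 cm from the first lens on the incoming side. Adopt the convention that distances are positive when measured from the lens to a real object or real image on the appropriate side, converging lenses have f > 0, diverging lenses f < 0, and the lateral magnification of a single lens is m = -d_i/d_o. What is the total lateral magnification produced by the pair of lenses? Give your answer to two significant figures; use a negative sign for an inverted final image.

Applying the thin-lens equation to the first lens, 1/(-16.5) = 1/27 + 1/d_i1, which gives d_i1 = -10.241 cm.
Its lateral magnification is m_1 = -d_i1/d_o1 = -(-10.241)/27 = 0.3793.
The intermediate image is virtual, 10.241 cm to the left of lens 1, so d_o2 = L - d_i1 = 29.5 - (-10.241) = 39.741 cm.
Applying the thin-lens equation again with f_2 = 4.5 cm and d_o2 = 39.741 cm gives d_i2 = 5.075 cm.
m_2 = -(5.075)/(39.741) = -0.1277.
The system's lateral magnification is m_1 m_2 = (0.3793)(-0.1277) = -0.0484.

-0.048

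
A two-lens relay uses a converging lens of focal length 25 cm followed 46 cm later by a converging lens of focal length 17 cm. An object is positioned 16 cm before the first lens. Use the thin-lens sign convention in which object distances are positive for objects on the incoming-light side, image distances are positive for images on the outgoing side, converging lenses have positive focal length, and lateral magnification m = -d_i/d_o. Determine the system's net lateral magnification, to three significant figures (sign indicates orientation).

Lens 1: 1/d_i1 = 1/f_1 - 1/d_o1 = 1/25 - 1/16 = -0.02250 cm^-1, so d_i1 = -44.444 cm.
m_1 = -(-44.444)/16 = 2.7778.
With d_i1 < 0 the first image is virtual and lies on the object side; the object distance for lens 2 is d_o2 = 46 - (-44.444) = 90.444 cm.
Lens 2: 1/d_i2 = 1/f_2 - 1/d_o2 = 1/17 - 1/(90.444) = 0.04777 cm^-1, so d_i2 = 20.935 cm.
m_2 = -(20.935)/(90.444) = -0.2315.
The system's lateral magnification is m_1 m_2 = (2.7778)(-0.2315) = -0.6430.

-0.643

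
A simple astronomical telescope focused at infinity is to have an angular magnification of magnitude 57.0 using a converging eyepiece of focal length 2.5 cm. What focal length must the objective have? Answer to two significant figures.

|M| = f_obj/|f_eye|, so f_obj = |M| x |f_eye| = 57.0 x 2.5 = 142.500 cm.

140 cm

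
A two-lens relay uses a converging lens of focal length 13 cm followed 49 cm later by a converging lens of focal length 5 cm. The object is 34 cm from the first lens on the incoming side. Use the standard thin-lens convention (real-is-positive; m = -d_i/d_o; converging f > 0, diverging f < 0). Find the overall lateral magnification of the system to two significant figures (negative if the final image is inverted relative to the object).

0.13

Lens 1: 1/d_i1 = 1/f_1 - 1/d_o1 = 1/13 - 1/34 = 0.04751 cm^-1, so d_i1 = 21.048 cm.
m_1 = -(21.048)/34 = -0.6190.
That image sits 27.952 cm in front of the second lens, so d_o2 = 27.952 cm.
Lens 2: 1/d_i2 = 1/f_2 - 1/d_o2 = 1/5 - 1/(27.952) = 0.16422 cm^-1, so d_i2 = 6.089 cm.
m_2 = -(6.089)/(27.952) = -0.2178.
The system's lateral magnification is m_1 m_2 = (-0.6190)(-0.2178) = 0.1349.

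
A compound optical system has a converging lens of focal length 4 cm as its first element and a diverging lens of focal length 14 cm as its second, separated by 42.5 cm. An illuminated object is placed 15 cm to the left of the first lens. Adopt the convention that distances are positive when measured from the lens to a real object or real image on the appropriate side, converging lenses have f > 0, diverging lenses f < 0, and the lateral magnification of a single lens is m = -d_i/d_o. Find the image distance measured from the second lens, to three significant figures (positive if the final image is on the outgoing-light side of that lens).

Applying the thin-lens equation to the first lens, 1/4 = 1/15 + 1/d_i1, which gives d_i1 = 5.455 cm.
Object distance for lens 2: d_o2 = 42.5 - 5.455 = 37.045 cm.
Applying the thin-lens equation again with f_2 = -14 cm and d_o2 = 37.045 cm gives d_i2 = -10.160 cm.

-10.2 cm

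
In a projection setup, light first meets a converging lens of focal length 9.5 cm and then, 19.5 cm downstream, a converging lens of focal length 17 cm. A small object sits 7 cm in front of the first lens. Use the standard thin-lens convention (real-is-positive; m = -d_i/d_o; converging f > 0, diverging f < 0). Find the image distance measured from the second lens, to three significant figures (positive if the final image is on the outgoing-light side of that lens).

26.9 cm

Lens 1: 1/d_i1 = 1/f_1 - 1/d_o1 = 1/9.5 - 1/7 = -0.03759 cm^-1, so d_i1 = -26.600 cm.
With d_i1 < 0 the first image is virtual and lies on the object side; the object distance for lens 2 is d_o2 = 19.5 - (-26.600) = 46.100 cm.
Lens 2: 1/d_i2 = 1/f_2 - 1/d_o2 = 1/17 - 1/(46.100) = 0.03713 cm^-1, so d_i2 = 26.931 cm.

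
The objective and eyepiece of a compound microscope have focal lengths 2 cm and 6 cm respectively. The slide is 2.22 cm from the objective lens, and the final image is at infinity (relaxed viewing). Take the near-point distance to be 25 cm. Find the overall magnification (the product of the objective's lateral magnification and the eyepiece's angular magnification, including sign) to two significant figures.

Objective: 1/d_i = 1/f_obj - 1/d_o = 1/2 - 1/2.22 = 0.04955 cm^-1, so d_i = 20.182 cm.
m_obj = -d_i/d_o = -20.182/2.22 = -9.091.
Eyepiece angular magnification (image at infinity): M_eye = D/f_e = 25/6 = 4.167.
Overall M = m_obj x M_eye = (-9.091)(4.167) = -37.88.

-38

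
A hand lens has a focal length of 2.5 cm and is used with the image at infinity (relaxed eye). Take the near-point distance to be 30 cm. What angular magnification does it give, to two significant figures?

12

M = D/f = 30/2.5 = 12.000.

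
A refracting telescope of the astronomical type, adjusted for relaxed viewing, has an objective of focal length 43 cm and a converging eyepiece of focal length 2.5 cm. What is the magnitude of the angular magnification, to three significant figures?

|M| = f_obj/|f_eye| = 43/2.5 = 17.200.

17.2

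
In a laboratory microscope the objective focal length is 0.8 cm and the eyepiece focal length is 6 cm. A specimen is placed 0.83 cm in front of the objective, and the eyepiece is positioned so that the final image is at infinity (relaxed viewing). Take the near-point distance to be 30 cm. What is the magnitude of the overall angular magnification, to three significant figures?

Objective: 1/d_i = 1/f_obj - 1/d_o = 1/0.8 - 1/0.83 = 0.04518 cm^-1, so d_i = 22.133 cm.
m_obj = -d_i/d_o = -22.133/0.83 = -26.667.
Eyepiece angular magnification (image at infinity): M_eye = D/f_e = 30/6 = 5.000.
Overall M = m_obj x M_eye = (-26.667)(5.000) = -133.33.
|M| = 133.33.

133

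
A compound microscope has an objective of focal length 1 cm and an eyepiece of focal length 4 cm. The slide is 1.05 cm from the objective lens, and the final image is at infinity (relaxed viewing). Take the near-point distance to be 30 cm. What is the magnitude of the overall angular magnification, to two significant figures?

150

Objective: 1/d_i = 1/f_obj - 1/d_o = 1/1 - 1/1.05 = 0.04762 cm^-1, so d_i = 21.000 cm.
m_obj = -d_i/d_o = -21.000/1.05 = -20.000.
Eyepiece angular magnification (image at infinity): M_eye = D/f_e = 30/4 = 7.500.
Overall M = m_obj x M_eye = (-20.000)(7.500) = -150.00.
|M| = 150.00.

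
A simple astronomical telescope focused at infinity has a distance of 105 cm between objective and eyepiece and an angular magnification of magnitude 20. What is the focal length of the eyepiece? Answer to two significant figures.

In normal adjustment the tube length equals f_obj + f_eye and |M| = f_obj/f_eye.
So f_obj = 20 f_eye and 20 f_eye + f_eye = 105 cm, giving f_eye = 105/21 = 5.000 cm and f_obj = 100.000 cm.

5.0 cm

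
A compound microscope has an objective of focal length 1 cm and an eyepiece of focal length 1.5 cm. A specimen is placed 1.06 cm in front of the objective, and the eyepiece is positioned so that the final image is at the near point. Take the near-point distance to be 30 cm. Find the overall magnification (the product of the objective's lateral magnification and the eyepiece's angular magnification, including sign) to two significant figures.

-350

Objective: 1/d_i = 1/f_obj - 1/d_o = 1/1 - 1/1.06 = 0.05660 cm^-1, so d_i = 17.667 cm.
m_obj = -d_i/d_o = -17.667/1.06 = -16.667.
Eyepiece angular magnification (image at near point): M_eye = 1 + D/f_e = 1 + 30/1.5 = 21.000.
Overall M = m_obj x M_eye = (-16.667)(21.000) = -350.00.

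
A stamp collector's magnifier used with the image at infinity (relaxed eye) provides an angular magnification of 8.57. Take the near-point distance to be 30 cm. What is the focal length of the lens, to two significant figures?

For the image at infinity, M = D/f.
f = D/M = 30/8.57 = 3.501 cm.

3.5 cm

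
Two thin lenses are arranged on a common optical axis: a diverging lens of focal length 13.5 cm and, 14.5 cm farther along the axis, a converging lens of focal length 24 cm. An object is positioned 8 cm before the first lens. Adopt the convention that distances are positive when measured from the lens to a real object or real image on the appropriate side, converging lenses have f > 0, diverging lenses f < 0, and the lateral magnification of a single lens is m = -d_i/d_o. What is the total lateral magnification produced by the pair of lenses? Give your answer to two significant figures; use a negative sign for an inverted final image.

3.4

Lens 1: 1/d_i1 = 1/f_1 - 1/d_o1 = 1/(-13.5) - 1/8 = -0.19907 cm^-1, so d_i1 = -5.023 cm.
m_1 = -(-5.023)/8 = 0.6279.
The intermediate image is virtual, 5.023 cm to the left of lens 1, so d_o2 = L - d_i1 = 14.5 - (-5.023) = 19.523 cm.
Lens 2: 1/d_i2 = 1/f_2 - 1/d_o2 = 1/24 - 1/(19.523) = -0.00955 cm^-1, so d_i2 = -104.665 cm.
m_2 = -(-104.665)/(19.523) = 5.3610.
The system's lateral magnification is m_1 m_2 = (0.6279)(5.3610) = 3.3662.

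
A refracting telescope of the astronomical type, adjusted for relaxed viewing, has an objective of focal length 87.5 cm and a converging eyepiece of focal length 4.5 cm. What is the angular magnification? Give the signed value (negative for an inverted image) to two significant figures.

M = -f_obj/f_eye = -87.5/(4.5) = -19.444.

-19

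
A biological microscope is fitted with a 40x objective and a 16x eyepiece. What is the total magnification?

640

The overall magnification of a compound microscope is the product of the objective and eyepiece magnifications:
M = M_obj x M_eye = 40 x 16 = 640.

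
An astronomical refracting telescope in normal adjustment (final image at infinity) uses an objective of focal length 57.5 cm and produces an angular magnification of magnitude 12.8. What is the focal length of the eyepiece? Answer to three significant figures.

4.49 cm

|M| = f_obj/f_eye, so f_eye = f_obj/|M| = 57.5/12.8 = 4.492 cm.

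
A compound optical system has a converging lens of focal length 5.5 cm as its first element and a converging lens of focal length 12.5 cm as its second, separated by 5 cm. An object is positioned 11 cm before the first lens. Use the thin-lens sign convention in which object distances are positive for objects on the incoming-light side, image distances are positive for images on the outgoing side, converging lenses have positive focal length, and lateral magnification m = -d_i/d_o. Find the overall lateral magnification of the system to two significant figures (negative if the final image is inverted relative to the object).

-0.68

First lens: d_i1 = 1/(1/5.5 - 1/11) = 11.000 cm.
m_1 = -(11.000)/11 = -1.0000.
This image would form 11.000 cm past lens 1, i.e. 6.000 cm beyond lens 2, so it is a virtual object for lens 2: d_o2 = 5 - 11.000 = -6.000 cm.
Second lens: d_i2 = 1/(1/12.5 - 1/(-6.000)) = 4.054 cm.
m_2 = -(4.054)/(-6.000) = 0.6757.
Total m = m_1 x m_2 = (-1.0000)(0.6757) = -0.6757.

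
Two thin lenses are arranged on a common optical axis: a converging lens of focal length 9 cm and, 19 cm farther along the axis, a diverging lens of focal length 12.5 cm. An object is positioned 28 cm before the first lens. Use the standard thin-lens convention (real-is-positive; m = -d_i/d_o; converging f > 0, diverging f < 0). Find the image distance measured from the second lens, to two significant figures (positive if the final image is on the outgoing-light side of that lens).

-3.9 cm

Applying the thin-lens equation to the first lens, 1/9 = 1/28 + 1/d_i1, which gives d_i1 = 13.263 cm.
The intermediate image is 13.263 cm to the right of lens 1, so d_o2 = L - d_i1 = 19 - 13.263 = 5.737 cm.
Applying the thin-lens equation again with f_2 = -12.5 cm and d_o2 = 5.737 cm gives d_i2 = -3.932 cm.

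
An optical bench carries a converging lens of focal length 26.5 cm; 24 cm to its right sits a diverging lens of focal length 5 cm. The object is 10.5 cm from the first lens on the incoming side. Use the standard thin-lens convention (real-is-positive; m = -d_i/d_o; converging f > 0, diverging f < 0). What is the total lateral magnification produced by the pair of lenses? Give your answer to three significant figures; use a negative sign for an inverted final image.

0.179

Applying the thin-lens equation to the first lens, 1/26.5 = 1/10.5 + 1/d_i1, which gives d_i1 = -17.391 cm.
Its lateral magnification is m_1 = -d_i1/d_o1 = -(-17.391)/10.5 = 1.6562.
With d_i1 < 0 the first image is virtual and lies on the object side; the object distance for lens 2 is d_o2 = 24 - (-17.391) = 41.391 cm.
Applying the thin-lens equation again with f_2 = -5 cm and d_o2 = 41.391 cm gives d_i2 = -4.461 cm.
m_2 = -(-4.461)/(41.391) = 0.1078.
Overall magnification: m = m_1 m_2 = 0.1785.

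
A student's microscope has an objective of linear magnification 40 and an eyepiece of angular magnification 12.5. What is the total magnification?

The overall magnification of a compound microscope is the product of the objective and eyepiece magnifications:
M = M_obj x M_eye = 40 x 12.5 = 500.

500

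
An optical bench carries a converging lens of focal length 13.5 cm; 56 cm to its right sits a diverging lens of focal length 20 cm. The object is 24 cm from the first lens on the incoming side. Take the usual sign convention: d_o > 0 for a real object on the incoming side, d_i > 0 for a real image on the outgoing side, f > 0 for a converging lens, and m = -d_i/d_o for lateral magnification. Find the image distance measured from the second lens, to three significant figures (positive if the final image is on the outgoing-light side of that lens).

-11.1 cm

Lens 1: 1/d_i1 = 1/f_1 - 1/d_o1 = 1/13.5 - 1/24 = 0.03241 cm^-1, so d_i1 = 30.857 cm.
The intermediate image is 30.857 cm to the right of lens 1, so d_o2 = L - d_i1 = 56 - 30.857 = 25.143 cm.
Lens 2: 1/d_i2 = 1/f_2 - 1/d_o2 = 1/(-20) - 1/(25.143) = -0.08977 cm^-1, so d_i2 = -11.139 cm.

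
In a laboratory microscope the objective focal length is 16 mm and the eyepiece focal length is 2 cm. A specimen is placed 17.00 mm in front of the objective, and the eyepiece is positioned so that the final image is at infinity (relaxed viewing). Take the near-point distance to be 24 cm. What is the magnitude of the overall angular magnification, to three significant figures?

Convert to cm: f_obj = 16 mm = 1.6 cm; d_o = 17.00 mm = 1.70 cm.
Objective: 1/d_i = 1/f_obj - 1/d_o = 1/1.6 - 1/1.70 = 0.03676 cm^-1, so d_i = 27.200 cm.
m_obj = -d_i/d_o = -27.200/1.70 = -16.000.
Eyepiece angular magnification (image at infinity): M_eye = D/f_e = 24/2 = 12.000.
Overall M = m_obj x M_eye = (-16.000)(12.000) = -192.00.
|M| = 192.00.

192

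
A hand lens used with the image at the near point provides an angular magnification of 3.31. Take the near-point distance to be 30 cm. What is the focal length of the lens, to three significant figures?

For the image at the near point, M = 1 + D/f.
f = D/(M - 1) = 30/(3.31 - 1) = 12.987 cm.

13.0 cm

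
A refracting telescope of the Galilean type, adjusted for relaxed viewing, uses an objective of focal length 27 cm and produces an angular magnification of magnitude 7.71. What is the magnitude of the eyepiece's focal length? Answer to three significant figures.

|M| = f_obj/|f_eye|, so |f_eye| = f_obj/|M| = 27/7.71 = 3.502 cm.
(The eyepiece is diverging, so its signed focal length is -3.502 cm.)

3.50 cm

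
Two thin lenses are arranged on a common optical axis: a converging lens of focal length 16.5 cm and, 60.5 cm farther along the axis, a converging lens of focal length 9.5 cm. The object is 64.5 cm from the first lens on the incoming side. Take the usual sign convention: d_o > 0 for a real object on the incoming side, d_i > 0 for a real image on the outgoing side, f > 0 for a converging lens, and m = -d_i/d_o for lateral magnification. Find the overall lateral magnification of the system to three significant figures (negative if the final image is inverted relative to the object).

First lens: d_i1 = 1/(1/16.5 - 1/64.5) = 22.172 cm.
m_1 = -(22.172)/64.5 = -0.3438.
Object distance for lens 2: d_o2 = 60.5 - 22.172 = 38.328 cm.
Second lens: d_i2 = 1/(1/9.5 - 1/(38.328)) = 12.631 cm.
m_2 = -(12.631)/(38.328) = -0.3295.
The system's lateral magnification is m_1 m_2 = (-0.3438)(-0.3295) = 0.1133.

0.113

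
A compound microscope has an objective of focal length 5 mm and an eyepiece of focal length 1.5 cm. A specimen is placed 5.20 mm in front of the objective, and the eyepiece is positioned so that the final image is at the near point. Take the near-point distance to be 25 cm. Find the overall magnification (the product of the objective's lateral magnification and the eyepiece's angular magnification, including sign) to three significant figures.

Convert to cm: f_obj = 5 mm = 0.5 cm; d_o = 5.20 mm = 0.52 cm.
Objective: 1/d_i = 1/f_obj - 1/d_o = 1/0.5 - 1/0.52 = 0.07692 cm^-1, so d_i = 13.000 cm.
m_obj = -d_i/d_o = -13.000/0.52 = -25.000.
Eyepiece angular magnification (image at near point): M_eye = 1 + D/f_e = 1 + 25/1.5 = 17.667.
Overall M = m_obj x M_eye = (-25.000)(17.667) = -441.67.

-442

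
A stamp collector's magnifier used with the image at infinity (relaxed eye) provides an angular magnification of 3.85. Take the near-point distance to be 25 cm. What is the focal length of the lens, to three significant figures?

For the image at infinity, M = D/f.
f = D/M = 25/3.85 = 6.494 cm.

6.49 cm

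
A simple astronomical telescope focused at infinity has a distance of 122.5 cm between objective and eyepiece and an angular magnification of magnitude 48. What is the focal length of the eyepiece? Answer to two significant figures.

2.5 cm

In normal adjustment the tube length equals f_obj + f_eye and |M| = f_obj/f_eye.
So f_obj = 48 f_eye and 48 f_eye + f_eye = 122.5 cm, giving f_eye = 122.5/49 = 2.500 cm and f_obj = 120.000 cm.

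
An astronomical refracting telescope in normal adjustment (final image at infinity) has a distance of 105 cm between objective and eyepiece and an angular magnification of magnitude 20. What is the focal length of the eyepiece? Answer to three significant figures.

5.00 cm

In normal adjustment the tube length equals f_obj + f_eye and |M| = f_obj/f_eye.
So f_obj = 20 f_eye and 20 f_eye + f_eye = 105 cm, giving f_eye = 105/21 = 5.000 cm and f_obj = 100.000 cm.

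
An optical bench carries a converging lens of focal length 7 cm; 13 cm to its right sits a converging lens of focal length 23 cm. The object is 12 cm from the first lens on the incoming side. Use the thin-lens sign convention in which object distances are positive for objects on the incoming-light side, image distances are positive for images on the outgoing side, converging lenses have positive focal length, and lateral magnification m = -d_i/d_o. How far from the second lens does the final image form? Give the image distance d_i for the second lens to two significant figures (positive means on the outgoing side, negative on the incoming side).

3.3 cm

Applying the thin-lens equation to the first lens, 1/7 = 1/12 + 1/d_i1, which gives d_i1 = 16.800 cm.
Since 16.800 cm > 13 cm, the first image lies past the second lens and serves as a virtual object: d_o2 = L - d_i1 = -3.800 cm.
Applying the thin-lens equation again with f_2 = 23 cm and d_o2 = -3.800 cm gives d_i2 = 3.261 cm.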